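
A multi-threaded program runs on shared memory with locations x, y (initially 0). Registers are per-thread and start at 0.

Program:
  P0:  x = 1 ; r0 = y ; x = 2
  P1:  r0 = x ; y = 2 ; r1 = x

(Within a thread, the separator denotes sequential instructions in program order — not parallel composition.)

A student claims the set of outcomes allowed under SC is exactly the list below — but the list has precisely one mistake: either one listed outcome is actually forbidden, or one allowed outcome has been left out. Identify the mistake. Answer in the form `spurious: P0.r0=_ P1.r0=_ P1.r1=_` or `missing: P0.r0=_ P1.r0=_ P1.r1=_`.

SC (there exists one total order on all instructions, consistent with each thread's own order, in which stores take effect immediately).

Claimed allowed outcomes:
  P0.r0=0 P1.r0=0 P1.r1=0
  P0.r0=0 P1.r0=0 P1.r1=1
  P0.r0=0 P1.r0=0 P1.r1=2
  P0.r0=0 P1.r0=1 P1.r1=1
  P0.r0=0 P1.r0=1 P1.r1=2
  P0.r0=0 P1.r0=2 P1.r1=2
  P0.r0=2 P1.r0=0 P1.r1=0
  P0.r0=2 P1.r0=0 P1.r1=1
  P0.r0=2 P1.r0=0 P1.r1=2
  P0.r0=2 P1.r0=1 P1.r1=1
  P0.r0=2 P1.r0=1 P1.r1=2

spurious: P0.r0=0 P1.r0=0 P1.r1=0

outcome vector order: (P0.r0,P1.r0,P1.r1)
under SC → 001; 002; 011; 012; 022; 200; 201; 202; 211; 212
claimed∖SC = {000}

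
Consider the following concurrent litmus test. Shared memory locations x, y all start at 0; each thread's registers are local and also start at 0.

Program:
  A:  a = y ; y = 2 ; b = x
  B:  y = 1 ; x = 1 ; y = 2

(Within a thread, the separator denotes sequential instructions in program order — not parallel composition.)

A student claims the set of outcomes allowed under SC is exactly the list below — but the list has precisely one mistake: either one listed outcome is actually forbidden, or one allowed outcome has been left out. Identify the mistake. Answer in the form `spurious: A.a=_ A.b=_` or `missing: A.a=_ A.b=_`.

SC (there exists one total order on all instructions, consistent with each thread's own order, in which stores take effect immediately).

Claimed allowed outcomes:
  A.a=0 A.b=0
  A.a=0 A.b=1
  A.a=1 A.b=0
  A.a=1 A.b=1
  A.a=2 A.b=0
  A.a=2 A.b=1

spurious: A.a=2 A.b=0

outcome vector order: (A.a,A.b)
under SC → 00 01 10 11 21
claimed∖SC = {20}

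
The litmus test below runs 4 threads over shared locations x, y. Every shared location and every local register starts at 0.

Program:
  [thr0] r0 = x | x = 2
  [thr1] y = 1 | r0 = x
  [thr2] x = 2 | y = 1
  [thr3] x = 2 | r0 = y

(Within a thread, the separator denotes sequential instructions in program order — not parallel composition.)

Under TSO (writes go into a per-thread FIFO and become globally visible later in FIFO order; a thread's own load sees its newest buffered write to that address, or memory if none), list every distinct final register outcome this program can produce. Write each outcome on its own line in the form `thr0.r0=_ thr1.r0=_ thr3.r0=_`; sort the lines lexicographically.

outcome vector order: (thr0.r0,thr1.r0,thr3.r0)
|TSO outcomes| = 8

thr0.r0=0 thr1.r0=0 thr3.r0=0
thr0.r0=0 thr1.r0=0 thr3.r0=1
thr0.r0=0 thr1.r0=2 thr3.r0=0
thr0.r0=0 thr1.r0=2 thr3.r0=1
thr0.r0=2 thr1.r0=0 thr3.r0=0
thr0.r0=2 thr1.r0=0 thr3.r0=1
thr0.r0=2 thr1.r0=2 thr3.r0=0
thr0.r0=2 thr1.r0=2 thr3.r0=1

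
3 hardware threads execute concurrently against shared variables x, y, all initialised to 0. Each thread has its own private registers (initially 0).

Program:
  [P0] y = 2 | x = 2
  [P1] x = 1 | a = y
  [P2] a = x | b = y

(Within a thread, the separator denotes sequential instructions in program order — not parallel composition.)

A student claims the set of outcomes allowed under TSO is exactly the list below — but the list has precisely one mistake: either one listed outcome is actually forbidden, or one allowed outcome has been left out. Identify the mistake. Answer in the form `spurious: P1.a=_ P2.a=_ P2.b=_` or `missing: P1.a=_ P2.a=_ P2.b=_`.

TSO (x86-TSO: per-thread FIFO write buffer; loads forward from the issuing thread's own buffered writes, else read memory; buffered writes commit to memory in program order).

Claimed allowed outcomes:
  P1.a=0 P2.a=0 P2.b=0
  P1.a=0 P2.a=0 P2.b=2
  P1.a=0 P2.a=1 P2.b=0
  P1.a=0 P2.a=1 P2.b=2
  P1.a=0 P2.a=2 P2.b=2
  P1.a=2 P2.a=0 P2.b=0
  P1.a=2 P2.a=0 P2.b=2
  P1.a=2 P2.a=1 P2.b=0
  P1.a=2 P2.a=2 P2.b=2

missing: P1.a=2 P2.a=1 P2.b=2

outcome vector order: (P1.a,P2.a,P2.b)
TSO: 10 outcomes — {<0 0 0> <0 0 2> <0 1 0> <0 1 2> <0 2 2> <2 0 0> <2 0 2> <2 1 0> <2 1 2> <2 2 2>}
TSO∖claimed = {<2 1 2>}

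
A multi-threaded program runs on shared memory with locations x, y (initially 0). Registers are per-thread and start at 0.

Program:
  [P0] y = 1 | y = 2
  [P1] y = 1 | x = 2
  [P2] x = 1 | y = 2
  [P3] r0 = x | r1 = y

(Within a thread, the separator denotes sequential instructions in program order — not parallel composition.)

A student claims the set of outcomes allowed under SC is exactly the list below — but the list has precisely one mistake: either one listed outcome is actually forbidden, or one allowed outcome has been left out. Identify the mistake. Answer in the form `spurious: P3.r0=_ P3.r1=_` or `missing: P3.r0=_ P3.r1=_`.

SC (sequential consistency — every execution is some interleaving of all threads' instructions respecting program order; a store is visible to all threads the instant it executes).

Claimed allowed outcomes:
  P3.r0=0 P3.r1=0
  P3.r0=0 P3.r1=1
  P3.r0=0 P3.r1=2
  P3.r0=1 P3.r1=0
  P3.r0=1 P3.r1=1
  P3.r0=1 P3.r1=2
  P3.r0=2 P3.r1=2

missing: P3.r0=2 P3.r1=1

outcome vector order: (P3.r0,P3.r1)
SC: 8 outcomes — {<0 0>, <0 1>, <0 2>, <1 0>, <1 1>, <1 2>, <2 1>, <2 2>}
SC∖claimed = {<2 1>}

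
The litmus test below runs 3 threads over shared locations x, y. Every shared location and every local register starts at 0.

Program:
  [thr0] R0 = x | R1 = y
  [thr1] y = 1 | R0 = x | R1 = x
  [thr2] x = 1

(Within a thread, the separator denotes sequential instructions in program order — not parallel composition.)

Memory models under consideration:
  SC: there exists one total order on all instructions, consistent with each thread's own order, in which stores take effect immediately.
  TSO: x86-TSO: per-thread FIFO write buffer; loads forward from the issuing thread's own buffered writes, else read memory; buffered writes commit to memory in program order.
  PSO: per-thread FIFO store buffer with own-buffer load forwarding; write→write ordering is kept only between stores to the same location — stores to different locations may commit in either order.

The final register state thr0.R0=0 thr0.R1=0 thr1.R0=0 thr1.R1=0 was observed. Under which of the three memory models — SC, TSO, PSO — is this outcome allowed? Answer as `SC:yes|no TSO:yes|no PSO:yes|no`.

outcome vector order: (thr0.R0,thr0.R1,thr1.R0,thr1.R1)
SC: 10 outcomes — {0/0/0/0; 0/0/0/1; 0/0/1/1; 0/1/0/0; 0/1/0/1; 0/1/1/1; 1/0/1/1; 1/1/0/0; 1/1/0/1; 1/1/1/1}
TSO: 12 outcomes — {0/0/0/0; 0/0/0/1; 0/0/1/1; 0/1/0/0; 0/1/0/1; 0/1/1/1; 1/0/0/0; 1/0/0/1; 1/0/1/1; 1/1/0/0; 1/1/0/1; 1/1/1/1}
PSO: 12 outcomes — {0/0/0/0; 0/0/0/1; 0/0/1/1; 0/1/0/0; 0/1/0/1; 0/1/1/1; 1/0/0/0; 1/0/0/1; 1/0/1/1; 1/1/0/0; 1/1/0/1; 1/1/1/1}
target 0/0/0/0 ∈ {SC,TSO,PSO}

SC:yes TSO:yes PSO:yes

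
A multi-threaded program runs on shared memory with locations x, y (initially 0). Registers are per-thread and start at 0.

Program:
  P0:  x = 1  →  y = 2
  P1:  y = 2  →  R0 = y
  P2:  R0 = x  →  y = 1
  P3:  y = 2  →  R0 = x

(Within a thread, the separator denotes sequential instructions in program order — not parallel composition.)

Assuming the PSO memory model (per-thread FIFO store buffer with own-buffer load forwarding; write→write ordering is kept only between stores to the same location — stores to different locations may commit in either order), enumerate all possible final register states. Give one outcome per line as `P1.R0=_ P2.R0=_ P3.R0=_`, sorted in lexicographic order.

outcome vector order: (P1.R0,P2.R0,P3.R0)
|PSO outcomes| = 8

P1.R0=1 P2.R0=0 P3.R0=0
P1.R0=1 P2.R0=0 P3.R0=1
P1.R0=1 P2.R0=1 P3.R0=0
P1.R0=1 P2.R0=1 P3.R0=1
P1.R0=2 P2.R0=0 P3.R0=0
P1.R0=2 P2.R0=0 P3.R0=1
P1.R0=2 P2.R0=1 P3.R0=0
P1.R0=2 P2.R0=1 P3.R0=1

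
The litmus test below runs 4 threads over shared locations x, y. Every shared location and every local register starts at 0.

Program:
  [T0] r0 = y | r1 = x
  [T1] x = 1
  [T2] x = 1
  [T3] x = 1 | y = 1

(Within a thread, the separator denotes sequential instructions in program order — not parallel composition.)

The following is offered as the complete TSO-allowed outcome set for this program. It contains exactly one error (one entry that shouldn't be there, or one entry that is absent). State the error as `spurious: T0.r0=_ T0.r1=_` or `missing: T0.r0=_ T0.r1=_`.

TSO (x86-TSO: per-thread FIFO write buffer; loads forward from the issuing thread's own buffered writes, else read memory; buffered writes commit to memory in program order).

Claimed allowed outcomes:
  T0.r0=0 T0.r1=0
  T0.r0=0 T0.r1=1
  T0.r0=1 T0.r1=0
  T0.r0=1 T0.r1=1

outcome vector order: (T0.r0,T0.r1)
TSO: 3 outcomes — {<0 0> <0 1> <1 1>}
claimed∖TSO = {<1 0>}

spurious: T0.r0=1 T0.r1=0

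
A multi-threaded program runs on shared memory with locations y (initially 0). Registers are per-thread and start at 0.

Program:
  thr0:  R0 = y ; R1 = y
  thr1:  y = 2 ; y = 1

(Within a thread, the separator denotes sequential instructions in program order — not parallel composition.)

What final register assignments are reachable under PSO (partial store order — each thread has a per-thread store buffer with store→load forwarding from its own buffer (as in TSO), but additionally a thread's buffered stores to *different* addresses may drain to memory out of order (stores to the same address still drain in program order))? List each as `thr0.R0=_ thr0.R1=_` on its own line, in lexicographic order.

thr0.R0=0 thr0.R1=0
thr0.R0=0 thr0.R1=1
thr0.R0=0 thr0.R1=2
thr0.R0=1 thr0.R1=1
thr0.R0=2 thr0.R1=1
thr0.R0=2 thr0.R1=2

outcome vector order: (thr0.R0,thr0.R1)
|PSO outcomes| = 6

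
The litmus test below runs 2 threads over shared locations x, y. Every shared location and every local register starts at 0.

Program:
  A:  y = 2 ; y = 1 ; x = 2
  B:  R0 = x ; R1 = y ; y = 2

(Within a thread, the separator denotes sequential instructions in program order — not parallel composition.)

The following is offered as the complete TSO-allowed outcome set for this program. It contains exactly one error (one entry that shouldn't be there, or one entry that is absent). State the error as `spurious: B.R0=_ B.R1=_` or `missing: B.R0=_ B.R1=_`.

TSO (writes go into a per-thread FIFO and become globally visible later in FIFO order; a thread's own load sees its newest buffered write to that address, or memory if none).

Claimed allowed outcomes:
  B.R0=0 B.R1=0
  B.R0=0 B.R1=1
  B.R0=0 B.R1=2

missing: B.R0=2 B.R1=1

outcome vector order: (B.R0,B.R1)
under TSO → <0 0>, <0 1>, <0 2>, <2 1>
TSO∖claimed = {<2 1>}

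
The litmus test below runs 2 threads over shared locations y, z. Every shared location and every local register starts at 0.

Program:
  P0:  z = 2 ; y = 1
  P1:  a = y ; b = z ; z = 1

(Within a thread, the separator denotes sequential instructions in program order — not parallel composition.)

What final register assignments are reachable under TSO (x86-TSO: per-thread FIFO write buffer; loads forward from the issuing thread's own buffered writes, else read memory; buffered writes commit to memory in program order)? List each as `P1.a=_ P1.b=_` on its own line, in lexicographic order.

P1.a=0 P1.b=0
P1.a=0 P1.b=2
P1.a=1 P1.b=2

outcome vector order: (P1.a,P1.b)
|TSO outcomes| = 3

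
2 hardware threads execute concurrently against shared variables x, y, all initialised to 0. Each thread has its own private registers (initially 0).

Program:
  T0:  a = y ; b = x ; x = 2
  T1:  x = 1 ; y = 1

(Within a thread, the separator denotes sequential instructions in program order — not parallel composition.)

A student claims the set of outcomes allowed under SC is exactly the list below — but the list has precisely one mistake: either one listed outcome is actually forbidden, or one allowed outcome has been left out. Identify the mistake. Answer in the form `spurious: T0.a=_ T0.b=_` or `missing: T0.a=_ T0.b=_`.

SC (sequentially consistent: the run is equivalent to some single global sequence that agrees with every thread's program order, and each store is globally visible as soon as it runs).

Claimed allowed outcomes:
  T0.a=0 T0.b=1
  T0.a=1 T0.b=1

outcome vector order: (T0.a,T0.b)
SC: 3 outcomes — {0/0 0/1 1/1}
SC∖claimed = {0/0}

missing: T0.a=0 T0.b=0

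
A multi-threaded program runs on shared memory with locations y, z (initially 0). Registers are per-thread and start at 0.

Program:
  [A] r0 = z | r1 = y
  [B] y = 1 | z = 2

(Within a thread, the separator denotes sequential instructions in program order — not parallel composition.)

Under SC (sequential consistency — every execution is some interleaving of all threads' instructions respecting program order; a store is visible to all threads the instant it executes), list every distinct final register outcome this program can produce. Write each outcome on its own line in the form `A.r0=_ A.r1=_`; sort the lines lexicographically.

outcome vector order: (A.r0,A.r1)
|SC outcomes| = 3

A.r0=0 A.r1=0
A.r0=0 A.r1=1
A.r0=2 A.r1=1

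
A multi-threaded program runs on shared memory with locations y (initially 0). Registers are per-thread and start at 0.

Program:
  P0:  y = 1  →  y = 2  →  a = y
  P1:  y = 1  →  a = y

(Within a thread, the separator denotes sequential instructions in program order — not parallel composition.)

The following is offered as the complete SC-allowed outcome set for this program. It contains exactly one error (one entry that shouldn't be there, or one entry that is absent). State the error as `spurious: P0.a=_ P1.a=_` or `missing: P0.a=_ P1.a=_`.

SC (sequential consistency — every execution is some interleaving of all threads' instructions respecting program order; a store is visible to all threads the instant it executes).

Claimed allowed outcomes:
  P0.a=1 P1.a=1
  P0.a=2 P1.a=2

missing: P0.a=2 P1.a=1

outcome vector order: (P0.a,P1.a)
[SC] allowed = {(1,1) (2,1) (2,2)}
SC∖claimed = {(2,1)}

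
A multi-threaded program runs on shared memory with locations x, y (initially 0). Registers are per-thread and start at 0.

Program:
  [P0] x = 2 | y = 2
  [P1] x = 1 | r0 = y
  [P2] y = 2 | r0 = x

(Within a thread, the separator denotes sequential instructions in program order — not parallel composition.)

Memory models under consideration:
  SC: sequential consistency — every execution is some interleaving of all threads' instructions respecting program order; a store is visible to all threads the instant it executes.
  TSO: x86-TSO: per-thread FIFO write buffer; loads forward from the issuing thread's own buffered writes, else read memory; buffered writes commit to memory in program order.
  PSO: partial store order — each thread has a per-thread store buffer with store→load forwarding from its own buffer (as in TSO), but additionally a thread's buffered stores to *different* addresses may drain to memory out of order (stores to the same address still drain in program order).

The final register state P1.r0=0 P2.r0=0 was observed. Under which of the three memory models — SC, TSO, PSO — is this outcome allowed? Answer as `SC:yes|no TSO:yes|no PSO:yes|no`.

SC:no TSO:yes PSO:yes

outcome vector order: (P1.r0,P2.r0)
SC: 5 outcomes — {(0,1), (0,2), (2,0), (2,1), (2,2)}
TSO: 6 outcomes — {(0,0), (0,1), (0,2), (2,0), (2,1), (2,2)}
PSO: 6 outcomes — {(0,0), (0,1), (0,2), (2,0), (2,1), (2,2)}
target (0,0) ∈ {TSO,PSO}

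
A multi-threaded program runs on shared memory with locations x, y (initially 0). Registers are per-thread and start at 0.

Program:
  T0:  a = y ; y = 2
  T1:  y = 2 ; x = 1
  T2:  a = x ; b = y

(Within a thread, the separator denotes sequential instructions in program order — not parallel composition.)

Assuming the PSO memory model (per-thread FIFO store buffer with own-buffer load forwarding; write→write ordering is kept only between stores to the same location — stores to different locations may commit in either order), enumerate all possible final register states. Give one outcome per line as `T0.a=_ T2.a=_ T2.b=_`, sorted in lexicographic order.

outcome vector order: (T0.a,T2.a,T2.b)
|PSO outcomes| = 8

T0.a=0 T2.a=0 T2.b=0
T0.a=0 T2.a=0 T2.b=2
T0.a=0 T2.a=1 T2.b=0
T0.a=0 T2.a=1 T2.b=2
T0.a=2 T2.a=0 T2.b=0
T0.a=2 T2.a=0 T2.b=2
T0.a=2 T2.a=1 T2.b=0
T0.a=2 T2.a=1 T2.b=2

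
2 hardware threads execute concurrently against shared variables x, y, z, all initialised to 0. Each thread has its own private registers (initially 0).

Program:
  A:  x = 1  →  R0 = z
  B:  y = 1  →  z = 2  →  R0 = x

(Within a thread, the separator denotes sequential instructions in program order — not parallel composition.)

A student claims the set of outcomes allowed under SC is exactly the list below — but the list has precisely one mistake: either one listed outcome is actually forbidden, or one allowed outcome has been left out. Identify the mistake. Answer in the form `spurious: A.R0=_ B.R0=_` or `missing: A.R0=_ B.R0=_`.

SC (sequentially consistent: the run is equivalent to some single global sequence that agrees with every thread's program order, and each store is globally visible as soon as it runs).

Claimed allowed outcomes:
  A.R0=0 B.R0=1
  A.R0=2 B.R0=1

outcome vector order: (A.R0,B.R0)
[SC] allowed = {01, 20, 21}
SC∖claimed = {20}

missing: A.R0=2 B.R0=0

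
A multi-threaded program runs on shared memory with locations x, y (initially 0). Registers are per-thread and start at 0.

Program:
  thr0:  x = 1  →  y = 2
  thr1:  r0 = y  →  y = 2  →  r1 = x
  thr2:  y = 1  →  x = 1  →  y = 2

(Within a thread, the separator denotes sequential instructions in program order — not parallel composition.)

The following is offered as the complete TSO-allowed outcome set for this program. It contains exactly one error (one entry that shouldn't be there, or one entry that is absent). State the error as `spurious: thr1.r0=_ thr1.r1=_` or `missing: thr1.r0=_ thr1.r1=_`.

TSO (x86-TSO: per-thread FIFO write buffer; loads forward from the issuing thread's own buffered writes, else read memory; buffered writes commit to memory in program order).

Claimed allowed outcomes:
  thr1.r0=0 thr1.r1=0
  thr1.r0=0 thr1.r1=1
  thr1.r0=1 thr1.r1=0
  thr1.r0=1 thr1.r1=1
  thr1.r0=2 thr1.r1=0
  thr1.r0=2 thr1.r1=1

outcome vector order: (thr1.r0,thr1.r1)
TSO: 5 outcomes — {00; 01; 10; 11; 21}
claimed∖TSO = {20}

spurious: thr1.r0=2 thr1.r1=0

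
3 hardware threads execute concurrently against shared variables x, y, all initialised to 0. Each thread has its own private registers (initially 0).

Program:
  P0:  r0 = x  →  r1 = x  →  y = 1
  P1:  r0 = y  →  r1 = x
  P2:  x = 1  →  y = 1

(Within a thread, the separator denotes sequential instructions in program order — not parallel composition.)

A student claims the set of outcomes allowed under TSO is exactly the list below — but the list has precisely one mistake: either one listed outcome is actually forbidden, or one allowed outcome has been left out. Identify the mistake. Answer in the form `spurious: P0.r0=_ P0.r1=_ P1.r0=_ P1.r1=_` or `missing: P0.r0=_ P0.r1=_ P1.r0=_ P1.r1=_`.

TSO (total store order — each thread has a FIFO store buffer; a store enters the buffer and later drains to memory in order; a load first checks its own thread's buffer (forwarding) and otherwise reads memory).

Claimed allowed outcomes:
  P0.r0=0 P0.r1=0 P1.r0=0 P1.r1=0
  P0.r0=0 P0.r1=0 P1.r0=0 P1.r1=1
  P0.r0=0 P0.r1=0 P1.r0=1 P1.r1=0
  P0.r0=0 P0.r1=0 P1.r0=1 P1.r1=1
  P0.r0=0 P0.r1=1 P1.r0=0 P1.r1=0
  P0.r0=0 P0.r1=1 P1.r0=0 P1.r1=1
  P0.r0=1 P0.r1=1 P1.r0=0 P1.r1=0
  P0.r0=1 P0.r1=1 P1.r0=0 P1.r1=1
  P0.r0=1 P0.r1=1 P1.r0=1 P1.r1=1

missing: P0.r0=0 P0.r1=1 P1.r0=1 P1.r1=1

outcome vector order: (P0.r0,P0.r1,P1.r0,P1.r1)
TSO: 10 outcomes — {0000; 0001; 0010; 0011; 0100; 0101; 0111; 1100; 1101; 1111}
TSO∖claimed = {0111}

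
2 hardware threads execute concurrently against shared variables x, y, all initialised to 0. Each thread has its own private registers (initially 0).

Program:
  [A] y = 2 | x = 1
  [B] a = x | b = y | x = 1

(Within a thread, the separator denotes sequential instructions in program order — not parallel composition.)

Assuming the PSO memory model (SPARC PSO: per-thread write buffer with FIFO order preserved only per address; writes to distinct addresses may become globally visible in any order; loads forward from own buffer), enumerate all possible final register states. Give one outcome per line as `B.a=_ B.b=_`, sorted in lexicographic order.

outcome vector order: (B.a,B.b)
|PSO outcomes| = 4

B.a=0 B.b=0
B.a=0 B.b=2
B.a=1 B.b=0
B.a=1 B.b=2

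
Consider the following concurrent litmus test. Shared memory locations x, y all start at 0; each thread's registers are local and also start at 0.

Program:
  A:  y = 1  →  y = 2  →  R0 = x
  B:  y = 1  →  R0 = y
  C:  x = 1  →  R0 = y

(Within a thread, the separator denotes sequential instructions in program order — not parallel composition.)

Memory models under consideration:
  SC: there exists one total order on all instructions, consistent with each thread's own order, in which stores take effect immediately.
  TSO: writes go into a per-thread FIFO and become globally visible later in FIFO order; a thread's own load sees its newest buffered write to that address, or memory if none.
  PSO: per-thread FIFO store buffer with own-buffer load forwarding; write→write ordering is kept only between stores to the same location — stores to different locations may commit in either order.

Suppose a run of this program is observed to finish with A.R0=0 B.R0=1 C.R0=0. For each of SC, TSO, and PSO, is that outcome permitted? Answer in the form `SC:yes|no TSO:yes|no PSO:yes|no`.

SC:no TSO:yes PSO:yes

outcome vector order: (A.R0,B.R0,C.R0)
SC (9): (0,1,1) (0,1,2) (0,2,2) (1,1,0) (1,1,1) (1,1,2) (1,2,0) (1,2,1) (1,2,2)
TSO (12): (0,1,0) (0,1,1) (0,1,2) (0,2,0) (0,2,1) (0,2,2) (1,1,0) (1,1,1) (1,1,2) (1,2,0) (1,2,1) (1,2,2)
PSO (12): (0,1,0) (0,1,1) (0,1,2) (0,2,0) (0,2,1) (0,2,2) (1,1,0) (1,1,1) (1,1,2) (1,2,0) (1,2,1) (1,2,2)
target (0,1,0) ∈ {TSO,PSO}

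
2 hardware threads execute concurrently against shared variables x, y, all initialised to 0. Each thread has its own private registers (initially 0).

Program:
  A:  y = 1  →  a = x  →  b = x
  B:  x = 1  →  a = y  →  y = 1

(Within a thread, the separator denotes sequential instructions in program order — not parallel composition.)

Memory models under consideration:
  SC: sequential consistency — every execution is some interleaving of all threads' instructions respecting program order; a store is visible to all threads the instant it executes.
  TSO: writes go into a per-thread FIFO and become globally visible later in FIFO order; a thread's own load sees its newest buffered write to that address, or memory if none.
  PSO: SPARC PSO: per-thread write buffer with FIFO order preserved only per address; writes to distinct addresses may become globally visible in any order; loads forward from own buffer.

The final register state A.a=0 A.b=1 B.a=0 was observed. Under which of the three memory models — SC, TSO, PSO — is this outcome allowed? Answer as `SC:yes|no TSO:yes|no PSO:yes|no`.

outcome vector order: (A.a,A.b,B.a)
[SC] allowed = {<0 0 1>; <0 1 1>; <1 1 0>; <1 1 1>}
[TSO] allowed = {<0 0 0>; <0 0 1>; <0 1 0>; <0 1 1>; <1 1 0>; <1 1 1>}
[PSO] allowed = {<0 0 0>; <0 0 1>; <0 1 0>; <0 1 1>; <1 1 0>; <1 1 1>}
target <0 1 0> ∈ {TSO,PSO}

SC:no TSO:yes PSO:yes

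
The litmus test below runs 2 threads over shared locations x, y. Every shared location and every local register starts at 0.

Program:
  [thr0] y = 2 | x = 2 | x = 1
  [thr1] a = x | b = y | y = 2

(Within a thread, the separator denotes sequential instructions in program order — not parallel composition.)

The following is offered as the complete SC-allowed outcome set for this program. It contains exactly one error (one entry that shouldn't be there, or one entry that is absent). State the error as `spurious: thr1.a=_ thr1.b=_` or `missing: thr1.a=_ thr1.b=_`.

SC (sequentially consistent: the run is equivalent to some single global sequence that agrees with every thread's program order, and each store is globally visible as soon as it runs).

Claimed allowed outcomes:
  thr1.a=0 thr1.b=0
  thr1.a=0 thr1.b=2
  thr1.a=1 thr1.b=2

outcome vector order: (thr1.a,thr1.b)
SC (4): 0/0, 0/2, 1/2, 2/2
SC∖claimed = {2/2}

missing: thr1.a=2 thr1.b=2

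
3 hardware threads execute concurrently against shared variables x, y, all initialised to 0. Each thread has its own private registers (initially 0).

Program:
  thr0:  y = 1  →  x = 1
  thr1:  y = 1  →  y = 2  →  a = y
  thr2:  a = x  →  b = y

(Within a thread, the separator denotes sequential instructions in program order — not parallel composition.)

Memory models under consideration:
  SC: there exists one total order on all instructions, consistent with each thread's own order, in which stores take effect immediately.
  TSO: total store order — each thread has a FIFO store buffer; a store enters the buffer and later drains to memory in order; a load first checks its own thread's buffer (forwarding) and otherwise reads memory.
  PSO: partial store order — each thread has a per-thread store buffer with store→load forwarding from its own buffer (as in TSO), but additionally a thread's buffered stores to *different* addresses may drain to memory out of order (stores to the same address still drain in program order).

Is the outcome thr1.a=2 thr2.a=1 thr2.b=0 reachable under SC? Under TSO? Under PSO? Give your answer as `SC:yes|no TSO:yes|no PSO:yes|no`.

SC:no TSO:no PSO:yes

outcome vector order: (thr1.a,thr2.a,thr2.b)
[SC] allowed = {(1,0,0), (1,0,1), (1,0,2), (1,1,1), (2,0,0), (2,0,1), (2,0,2), (2,1,1), (2,1,2)}
[TSO] allowed = {(1,0,0), (1,0,1), (1,0,2), (1,1,1), (2,0,0), (2,0,1), (2,0,2), (2,1,1), (2,1,2)}
[PSO] allowed = {(1,0,0), (1,0,1), (1,0,2), (1,1,0), (1,1,1), (1,1,2), (2,0,0), (2,0,1), (2,0,2), (2,1,0), (2,1,1), (2,1,2)}
target (2,1,0) ∈ {PSO}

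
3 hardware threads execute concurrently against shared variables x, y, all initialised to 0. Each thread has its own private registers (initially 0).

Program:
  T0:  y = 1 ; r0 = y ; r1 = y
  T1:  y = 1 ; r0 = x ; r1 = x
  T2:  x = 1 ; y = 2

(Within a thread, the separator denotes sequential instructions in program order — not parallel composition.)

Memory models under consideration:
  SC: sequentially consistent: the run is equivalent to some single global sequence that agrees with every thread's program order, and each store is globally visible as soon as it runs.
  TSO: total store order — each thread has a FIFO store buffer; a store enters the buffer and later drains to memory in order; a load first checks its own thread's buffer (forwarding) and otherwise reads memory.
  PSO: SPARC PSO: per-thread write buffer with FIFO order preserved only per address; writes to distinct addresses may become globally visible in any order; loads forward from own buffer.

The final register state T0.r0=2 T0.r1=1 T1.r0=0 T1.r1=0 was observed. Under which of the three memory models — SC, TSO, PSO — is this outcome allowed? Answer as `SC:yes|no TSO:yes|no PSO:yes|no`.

outcome vector order: (T0.r0,T0.r1,T1.r0,T1.r1)
SC (10): (1,1,0,0); (1,1,0,1); (1,1,1,1); (1,2,0,0); (1,2,0,1); (1,2,1,1); (2,1,1,1); (2,2,0,0); (2,2,0,1); (2,2,1,1)
TSO (12): (1,1,0,0); (1,1,0,1); (1,1,1,1); (1,2,0,0); (1,2,0,1); (1,2,1,1); (2,1,0,0); (2,1,0,1); (2,1,1,1); (2,2,0,0); (2,2,0,1); (2,2,1,1)
PSO (12): (1,1,0,0); (1,1,0,1); (1,1,1,1); (1,2,0,0); (1,2,0,1); (1,2,1,1); (2,1,0,0); (2,1,0,1); (2,1,1,1); (2,2,0,0); (2,2,0,1); (2,2,1,1)
target (2,1,0,0) ∈ {TSO,PSO}

SC:no TSO:yes PSO:yes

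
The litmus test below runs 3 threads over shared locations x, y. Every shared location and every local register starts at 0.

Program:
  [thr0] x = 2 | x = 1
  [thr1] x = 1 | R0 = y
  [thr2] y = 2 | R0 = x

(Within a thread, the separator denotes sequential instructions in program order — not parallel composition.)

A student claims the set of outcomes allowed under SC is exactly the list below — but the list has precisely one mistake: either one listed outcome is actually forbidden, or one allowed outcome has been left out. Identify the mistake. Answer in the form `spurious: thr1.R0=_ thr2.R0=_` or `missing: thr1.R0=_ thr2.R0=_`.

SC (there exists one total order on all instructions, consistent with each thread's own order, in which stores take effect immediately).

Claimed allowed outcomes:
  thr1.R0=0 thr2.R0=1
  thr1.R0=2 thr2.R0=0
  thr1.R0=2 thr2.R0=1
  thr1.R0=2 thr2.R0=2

missing: thr1.R0=0 thr2.R0=2

outcome vector order: (thr1.R0,thr2.R0)
under SC → 01; 02; 20; 21; 22
SC∖claimed = {02}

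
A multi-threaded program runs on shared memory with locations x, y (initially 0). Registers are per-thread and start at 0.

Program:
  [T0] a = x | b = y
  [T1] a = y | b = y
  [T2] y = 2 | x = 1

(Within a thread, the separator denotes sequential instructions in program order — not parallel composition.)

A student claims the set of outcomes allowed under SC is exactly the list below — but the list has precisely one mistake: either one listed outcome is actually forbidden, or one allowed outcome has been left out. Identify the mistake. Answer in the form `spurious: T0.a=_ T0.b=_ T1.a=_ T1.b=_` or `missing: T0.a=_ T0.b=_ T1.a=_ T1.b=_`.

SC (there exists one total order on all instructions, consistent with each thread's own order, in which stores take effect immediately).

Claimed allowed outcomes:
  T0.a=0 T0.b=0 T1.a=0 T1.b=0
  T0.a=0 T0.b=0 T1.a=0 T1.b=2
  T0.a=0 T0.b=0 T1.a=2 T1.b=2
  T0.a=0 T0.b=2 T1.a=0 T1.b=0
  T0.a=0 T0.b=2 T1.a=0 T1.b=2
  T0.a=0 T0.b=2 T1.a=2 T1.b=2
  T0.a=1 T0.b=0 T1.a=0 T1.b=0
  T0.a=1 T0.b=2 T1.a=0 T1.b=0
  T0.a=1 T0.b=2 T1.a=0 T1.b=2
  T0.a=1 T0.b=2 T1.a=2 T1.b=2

spurious: T0.a=1 T0.b=0 T1.a=0 T1.b=0

outcome vector order: (T0.a,T0.b,T1.a,T1.b)
under SC → 0/0/0/0, 0/0/0/2, 0/0/2/2, 0/2/0/0, 0/2/0/2, 0/2/2/2, 1/2/0/0, 1/2/0/2, 1/2/2/2
claimed∖SC = {1/0/0/0}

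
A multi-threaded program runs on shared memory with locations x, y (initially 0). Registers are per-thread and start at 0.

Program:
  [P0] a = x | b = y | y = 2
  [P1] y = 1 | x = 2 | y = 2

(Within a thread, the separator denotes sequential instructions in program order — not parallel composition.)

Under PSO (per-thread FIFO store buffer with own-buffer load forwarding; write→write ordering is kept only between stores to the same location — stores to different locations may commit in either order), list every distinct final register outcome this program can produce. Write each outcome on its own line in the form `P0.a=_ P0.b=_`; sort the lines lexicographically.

P0.a=0 P0.b=0
P0.a=0 P0.b=1
P0.a=0 P0.b=2
P0.a=2 P0.b=0
P0.a=2 P0.b=1
P0.a=2 P0.b=2

outcome vector order: (P0.a,P0.b)
|PSO outcomes| = 6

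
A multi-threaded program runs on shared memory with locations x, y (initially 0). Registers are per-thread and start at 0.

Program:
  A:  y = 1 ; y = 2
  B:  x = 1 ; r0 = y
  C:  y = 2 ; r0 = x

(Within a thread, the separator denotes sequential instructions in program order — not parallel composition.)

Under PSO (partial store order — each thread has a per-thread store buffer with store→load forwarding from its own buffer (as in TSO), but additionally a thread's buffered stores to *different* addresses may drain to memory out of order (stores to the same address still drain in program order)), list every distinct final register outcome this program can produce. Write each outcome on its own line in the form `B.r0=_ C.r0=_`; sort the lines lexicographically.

B.r0=0 C.r0=0
B.r0=0 C.r0=1
B.r0=1 C.r0=0
B.r0=1 C.r0=1
B.r0=2 C.r0=0
B.r0=2 C.r0=1

outcome vector order: (B.r0,C.r0)
|PSO outcomes| = 6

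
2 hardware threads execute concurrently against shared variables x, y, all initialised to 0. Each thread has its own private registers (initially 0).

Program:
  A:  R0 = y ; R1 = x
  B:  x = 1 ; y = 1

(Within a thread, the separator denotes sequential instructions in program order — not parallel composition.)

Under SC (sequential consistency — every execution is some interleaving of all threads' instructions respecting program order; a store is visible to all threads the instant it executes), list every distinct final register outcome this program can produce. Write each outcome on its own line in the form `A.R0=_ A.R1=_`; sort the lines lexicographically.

A.R0=0 A.R1=0
A.R0=0 A.R1=1
A.R0=1 A.R1=1

outcome vector order: (A.R0,A.R1)
|SC outcomes| = 3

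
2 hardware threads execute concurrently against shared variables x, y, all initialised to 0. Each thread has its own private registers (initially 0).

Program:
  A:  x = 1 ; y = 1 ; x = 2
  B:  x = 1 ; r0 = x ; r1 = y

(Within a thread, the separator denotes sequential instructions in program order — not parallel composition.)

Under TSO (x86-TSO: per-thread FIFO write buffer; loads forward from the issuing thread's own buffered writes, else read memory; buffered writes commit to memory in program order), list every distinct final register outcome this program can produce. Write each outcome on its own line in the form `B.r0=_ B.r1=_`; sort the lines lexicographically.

B.r0=1 B.r1=0
B.r0=1 B.r1=1
B.r0=2 B.r1=1

outcome vector order: (B.r0,B.r1)
|TSO outcomes| = 3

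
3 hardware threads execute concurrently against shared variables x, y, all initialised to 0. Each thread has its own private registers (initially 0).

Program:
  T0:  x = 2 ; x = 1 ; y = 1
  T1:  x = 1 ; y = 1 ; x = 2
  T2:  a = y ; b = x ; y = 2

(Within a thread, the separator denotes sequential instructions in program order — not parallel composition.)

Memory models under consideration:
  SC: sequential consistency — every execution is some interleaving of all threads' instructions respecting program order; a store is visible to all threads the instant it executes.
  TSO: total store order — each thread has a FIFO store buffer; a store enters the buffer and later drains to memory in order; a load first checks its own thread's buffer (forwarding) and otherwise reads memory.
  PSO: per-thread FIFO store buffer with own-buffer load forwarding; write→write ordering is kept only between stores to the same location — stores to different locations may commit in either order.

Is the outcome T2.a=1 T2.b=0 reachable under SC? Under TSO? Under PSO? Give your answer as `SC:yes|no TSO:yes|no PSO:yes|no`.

SC:no TSO:no PSO:yes

outcome vector order: (T2.a,T2.b)
SC: 5 outcomes — {(0,0); (0,1); (0,2); (1,1); (1,2)}
TSO: 5 outcomes — {(0,0); (0,1); (0,2); (1,1); (1,2)}
PSO: 6 outcomes — {(0,0); (0,1); (0,2); (1,0); (1,1); (1,2)}
target (1,0) ∈ {PSO}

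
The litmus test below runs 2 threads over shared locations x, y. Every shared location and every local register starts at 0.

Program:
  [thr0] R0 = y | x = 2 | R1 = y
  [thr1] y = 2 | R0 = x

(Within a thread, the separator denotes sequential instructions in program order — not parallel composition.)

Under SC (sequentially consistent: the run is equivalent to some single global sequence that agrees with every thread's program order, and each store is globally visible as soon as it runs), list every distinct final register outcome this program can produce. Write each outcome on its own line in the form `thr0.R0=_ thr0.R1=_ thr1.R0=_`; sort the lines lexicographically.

thr0.R0=0 thr0.R1=0 thr1.R0=2
thr0.R0=0 thr0.R1=2 thr1.R0=0
thr0.R0=0 thr0.R1=2 thr1.R0=2
thr0.R0=2 thr0.R1=2 thr1.R0=0
thr0.R0=2 thr0.R1=2 thr1.R0=2

outcome vector order: (thr0.R0,thr0.R1,thr1.R0)
|SC outcomes| = 5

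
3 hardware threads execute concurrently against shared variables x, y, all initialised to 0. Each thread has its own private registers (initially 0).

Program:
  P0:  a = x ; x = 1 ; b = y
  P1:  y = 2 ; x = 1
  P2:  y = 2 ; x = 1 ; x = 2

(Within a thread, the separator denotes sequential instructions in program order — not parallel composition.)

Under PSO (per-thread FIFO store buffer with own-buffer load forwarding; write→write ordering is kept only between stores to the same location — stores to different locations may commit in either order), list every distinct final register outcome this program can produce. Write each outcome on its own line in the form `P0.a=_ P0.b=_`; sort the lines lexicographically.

outcome vector order: (P0.a,P0.b)
|PSO outcomes| = 6

P0.a=0 P0.b=0
P0.a=0 P0.b=2
P0.a=1 P0.b=0
P0.a=1 P0.b=2
P0.a=2 P0.b=0
P0.a=2 P0.b=2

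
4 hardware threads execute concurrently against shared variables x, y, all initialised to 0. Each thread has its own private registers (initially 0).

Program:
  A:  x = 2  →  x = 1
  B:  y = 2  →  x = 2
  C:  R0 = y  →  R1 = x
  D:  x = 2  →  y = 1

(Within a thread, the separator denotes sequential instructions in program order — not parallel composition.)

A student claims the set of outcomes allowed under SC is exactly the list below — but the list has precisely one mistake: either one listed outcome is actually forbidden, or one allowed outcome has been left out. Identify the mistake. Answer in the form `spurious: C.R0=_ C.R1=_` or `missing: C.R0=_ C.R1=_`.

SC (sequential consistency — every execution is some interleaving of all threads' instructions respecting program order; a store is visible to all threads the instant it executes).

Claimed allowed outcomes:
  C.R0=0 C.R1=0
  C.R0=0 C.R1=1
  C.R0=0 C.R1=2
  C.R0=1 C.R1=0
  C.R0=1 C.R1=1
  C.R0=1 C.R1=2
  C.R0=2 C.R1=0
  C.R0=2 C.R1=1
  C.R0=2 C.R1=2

spurious: C.R0=1 C.R1=0

outcome vector order: (C.R0,C.R1)
under SC → 0/0, 0/1, 0/2, 1/1, 1/2, 2/0, 2/1, 2/2
claimed∖SC = {1/0}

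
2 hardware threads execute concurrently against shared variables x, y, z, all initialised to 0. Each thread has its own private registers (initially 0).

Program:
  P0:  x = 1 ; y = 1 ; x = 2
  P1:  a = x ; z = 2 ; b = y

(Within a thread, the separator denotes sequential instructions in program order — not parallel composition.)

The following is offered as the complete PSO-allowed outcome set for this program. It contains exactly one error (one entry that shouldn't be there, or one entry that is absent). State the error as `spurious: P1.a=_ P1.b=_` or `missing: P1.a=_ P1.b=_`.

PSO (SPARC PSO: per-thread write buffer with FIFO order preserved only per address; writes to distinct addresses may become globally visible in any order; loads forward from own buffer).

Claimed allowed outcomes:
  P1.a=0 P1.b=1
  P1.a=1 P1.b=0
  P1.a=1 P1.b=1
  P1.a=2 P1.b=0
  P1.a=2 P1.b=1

outcome vector order: (P1.a,P1.b)
[PSO] allowed = {0/0, 0/1, 1/0, 1/1, 2/0, 2/1}
PSO∖claimed = {0/0}

missing: P1.a=0 P1.b=0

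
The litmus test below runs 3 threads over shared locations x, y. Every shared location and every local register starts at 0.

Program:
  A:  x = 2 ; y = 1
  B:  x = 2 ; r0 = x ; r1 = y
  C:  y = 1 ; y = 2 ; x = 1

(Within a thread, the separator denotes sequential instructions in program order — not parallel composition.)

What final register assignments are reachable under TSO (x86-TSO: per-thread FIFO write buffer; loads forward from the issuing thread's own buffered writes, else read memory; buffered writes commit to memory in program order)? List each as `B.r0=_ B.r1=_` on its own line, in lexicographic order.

B.r0=1 B.r1=1
B.r0=1 B.r1=2
B.r0=2 B.r1=0
B.r0=2 B.r1=1
B.r0=2 B.r1=2

outcome vector order: (B.r0,B.r1)
|TSO outcomes| = 5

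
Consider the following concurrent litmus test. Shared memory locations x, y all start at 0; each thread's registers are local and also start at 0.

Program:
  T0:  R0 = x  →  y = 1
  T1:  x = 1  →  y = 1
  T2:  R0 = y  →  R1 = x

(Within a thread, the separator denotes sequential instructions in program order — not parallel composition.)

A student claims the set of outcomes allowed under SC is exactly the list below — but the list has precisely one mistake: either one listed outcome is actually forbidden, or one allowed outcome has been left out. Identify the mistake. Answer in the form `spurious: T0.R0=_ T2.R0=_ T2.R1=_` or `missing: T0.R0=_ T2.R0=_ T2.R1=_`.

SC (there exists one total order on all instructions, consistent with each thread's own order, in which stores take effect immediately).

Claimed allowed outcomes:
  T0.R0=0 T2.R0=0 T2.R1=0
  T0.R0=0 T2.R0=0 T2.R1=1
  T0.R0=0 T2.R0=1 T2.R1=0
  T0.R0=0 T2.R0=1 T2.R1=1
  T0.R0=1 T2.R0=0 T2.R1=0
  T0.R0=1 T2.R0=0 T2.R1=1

outcome vector order: (T0.R0,T2.R0,T2.R1)
[SC] allowed = {0/0/0, 0/0/1, 0/1/0, 0/1/1, 1/0/0, 1/0/1, 1/1/1}
SC∖claimed = {1/1/1}

missing: T0.R0=1 T2.R0=1 T2.R1=1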